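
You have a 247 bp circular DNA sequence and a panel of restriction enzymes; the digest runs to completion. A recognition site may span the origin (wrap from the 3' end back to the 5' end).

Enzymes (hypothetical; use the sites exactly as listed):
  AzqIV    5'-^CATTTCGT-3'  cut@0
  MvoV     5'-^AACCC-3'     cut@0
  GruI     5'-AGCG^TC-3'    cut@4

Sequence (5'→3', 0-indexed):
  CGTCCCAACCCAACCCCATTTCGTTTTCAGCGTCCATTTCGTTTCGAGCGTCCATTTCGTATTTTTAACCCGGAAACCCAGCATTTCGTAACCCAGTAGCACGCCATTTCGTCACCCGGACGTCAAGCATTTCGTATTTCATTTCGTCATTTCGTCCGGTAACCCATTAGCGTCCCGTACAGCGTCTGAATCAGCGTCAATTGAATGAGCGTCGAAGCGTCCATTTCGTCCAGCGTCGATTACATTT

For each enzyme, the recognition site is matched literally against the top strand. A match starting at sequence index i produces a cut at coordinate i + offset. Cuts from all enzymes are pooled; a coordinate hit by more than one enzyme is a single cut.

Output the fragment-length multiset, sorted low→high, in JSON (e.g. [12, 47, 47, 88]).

Per-enzyme occurrences:
  AzqIV CATTTCGT/0: at [16, 34, 52, 81, 104, 127, 139, 147, 221, 242] ⇒ [16, 34, 52, 81, 104, 127, 139, 147, 221, 242]
  MvoV AACCC/0: at [6, 11, 66, 74, 89, 160] ⇒ [6, 11, 66, 74, 89, 160]
  GruI AGCGTC/4: at [28, 46, 168, 180, 192, 207, 215, 231] ⇒ [32, 50, 172, 184, 196, 211, 219, 235]

Pooled cuts: [6, 11, 16, 32, 34, 50, 52, 66, 74, 81, 89, 104, 127, 139, 147, 160, 172, 184, 196, 211, 219, 221, 235, 242]

Fragment lengths:
  6→11: 5 bp
  11→16: 5 bp
  16→32: 16 bp
  32→34: 2 bp
  34→50: 16 bp
  50→52: 2 bp
  52→66: 14 bp
  66→74: 8 bp
  74→81: 7 bp
  81→89: 8 bp
  89→104: 15 bp
  104→127: 23 bp
  127→139: 12 bp
  139→147: 8 bp
  147→160: 13 bp
  160→172: 12 bp
  172→184: 12 bp
  184→196: 12 bp
  196→211: 15 bp
  211→219: 8 bp
  219→221: 2 bp
  221→235: 14 bp
  235→242: 7 bp
  242→6 (wrap): 247-242+6 = 11 bp

[2,2,2,5,5,7,7,8,8,8,8,11,12,12,12,12,13,14,14,15,15,16,16,23]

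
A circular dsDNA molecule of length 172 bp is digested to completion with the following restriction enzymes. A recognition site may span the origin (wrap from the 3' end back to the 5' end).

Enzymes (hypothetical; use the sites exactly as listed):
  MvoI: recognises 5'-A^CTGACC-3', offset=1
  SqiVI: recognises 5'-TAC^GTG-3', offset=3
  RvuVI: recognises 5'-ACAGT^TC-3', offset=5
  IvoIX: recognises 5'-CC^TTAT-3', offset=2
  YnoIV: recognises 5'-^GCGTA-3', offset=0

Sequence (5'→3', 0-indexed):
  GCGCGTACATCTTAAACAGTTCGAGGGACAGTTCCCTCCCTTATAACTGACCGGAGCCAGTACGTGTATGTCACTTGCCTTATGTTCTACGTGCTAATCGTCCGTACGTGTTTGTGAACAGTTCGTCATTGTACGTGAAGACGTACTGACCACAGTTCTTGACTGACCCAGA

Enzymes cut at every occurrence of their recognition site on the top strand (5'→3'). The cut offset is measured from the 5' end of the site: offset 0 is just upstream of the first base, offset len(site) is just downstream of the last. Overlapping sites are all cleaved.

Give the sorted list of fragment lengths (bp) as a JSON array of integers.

Site scan:
  MvoI ACTGACC/1: at [45, 144, 161] ⇒ [46, 145, 162]
  SqiVI TACGTG/3: at [60, 87, 104, 131] ⇒ [63, 90, 107, 134]
  RvuVI ACAGTTC/5: at [15, 27, 117, 151] ⇒ [20, 32, 122, 156]
  IvoIX CCTTAT/2: at [38, 77] ⇒ [40, 79]
  YnoIV GCGTA/0: at [2] ⇒ [2]

Pooled cuts: [2, 20, 32, 40, 46, 63, 79, 90, 107, 122, 134, 145, 156, 162]

Fragments:
  2→20: 18 bp
  20→32: 12 bp
  32→40: 8 bp
  40→46: 6 bp
  46→63: 17 bp
  63→79: 16 bp
  79→90: 11 bp
  90→107: 17 bp
  107→122: 15 bp
  122→134: 12 bp
  134→145: 11 bp
  145→156: 11 bp
  156→162: 6 bp
  162→2 (wrap): 172-162+2 = 12 bp

[6,6,8,11,11,11,12,12,12,15,16,17,17,18]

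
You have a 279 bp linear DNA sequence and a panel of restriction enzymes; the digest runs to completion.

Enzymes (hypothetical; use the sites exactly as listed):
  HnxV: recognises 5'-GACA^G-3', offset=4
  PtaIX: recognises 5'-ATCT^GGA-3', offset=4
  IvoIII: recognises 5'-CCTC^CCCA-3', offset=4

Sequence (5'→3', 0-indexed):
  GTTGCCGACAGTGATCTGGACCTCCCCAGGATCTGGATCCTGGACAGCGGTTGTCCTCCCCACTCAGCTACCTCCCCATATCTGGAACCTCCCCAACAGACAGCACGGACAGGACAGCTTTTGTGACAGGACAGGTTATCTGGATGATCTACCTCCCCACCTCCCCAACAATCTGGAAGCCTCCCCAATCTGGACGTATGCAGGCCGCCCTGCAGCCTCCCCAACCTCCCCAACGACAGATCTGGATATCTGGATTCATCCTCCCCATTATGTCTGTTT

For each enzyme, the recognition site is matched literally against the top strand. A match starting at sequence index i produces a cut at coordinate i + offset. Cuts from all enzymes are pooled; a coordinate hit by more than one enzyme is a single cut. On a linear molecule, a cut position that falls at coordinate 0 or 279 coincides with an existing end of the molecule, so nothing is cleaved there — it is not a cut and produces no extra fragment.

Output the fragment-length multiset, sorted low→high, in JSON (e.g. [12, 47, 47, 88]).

[5,5,5,7,7,8,8,8,8,8,9,9,9,9,10,10,10,11,11,12,12,12,12,14,16,16,28]

Scan for sites:
  HnxV GACAG/4: at [6, 42, 98, 107, 112, 124, 129, 234] ⇒ [10, 46, 102, 111, 116, 128, 133, 238]
  PtaIX ATCTGGA/4: at [13, 30, 79, 137, 170, 187, 239, 247] ⇒ [17, 34, 83, 141, 174, 191, 243, 251]
  IvoIII CCTCCCCA/4: at [20, 54, 70, 87, 151, 159, 179, 215, 224, 259] ⇒ [24, 58, 74, 91, 155, 163, 183, 219, 228, 263]

Pooled cuts: [10, 17, 24, 34, 46, 58, 74, 83, 91, 102, 111, 116, 128, 133, 141, 155, 163, 174, 183, 191, 219, 228, 238, 243, 251, 263]

Fragments:
  [0,10): 10 bp
  [10,17): 7 bp
  [17,24): 7 bp
  [24,34): 10 bp
  [34,46): 12 bp
  [46,58): 12 bp
  [58,74): 16 bp
  [74,83): 9 bp
  [83,91): 8 bp
  [91,102): 11 bp
  [102,111): 9 bp
  [111,116): 5 bp
  [116,128): 12 bp
  [128,133): 5 bp
  [133,141): 8 bp
  [141,155): 14 bp
  [155,163): 8 bp
  [163,174): 11 bp
  [174,183): 9 bp
  [183,191): 8 bp
  [191,219): 28 bp
  [219,228): 9 bp
  [228,238): 10 bp
  [238,243): 5 bp
  [243,251): 8 bp
  [251,263): 12 bp
  [263,279): 16 bp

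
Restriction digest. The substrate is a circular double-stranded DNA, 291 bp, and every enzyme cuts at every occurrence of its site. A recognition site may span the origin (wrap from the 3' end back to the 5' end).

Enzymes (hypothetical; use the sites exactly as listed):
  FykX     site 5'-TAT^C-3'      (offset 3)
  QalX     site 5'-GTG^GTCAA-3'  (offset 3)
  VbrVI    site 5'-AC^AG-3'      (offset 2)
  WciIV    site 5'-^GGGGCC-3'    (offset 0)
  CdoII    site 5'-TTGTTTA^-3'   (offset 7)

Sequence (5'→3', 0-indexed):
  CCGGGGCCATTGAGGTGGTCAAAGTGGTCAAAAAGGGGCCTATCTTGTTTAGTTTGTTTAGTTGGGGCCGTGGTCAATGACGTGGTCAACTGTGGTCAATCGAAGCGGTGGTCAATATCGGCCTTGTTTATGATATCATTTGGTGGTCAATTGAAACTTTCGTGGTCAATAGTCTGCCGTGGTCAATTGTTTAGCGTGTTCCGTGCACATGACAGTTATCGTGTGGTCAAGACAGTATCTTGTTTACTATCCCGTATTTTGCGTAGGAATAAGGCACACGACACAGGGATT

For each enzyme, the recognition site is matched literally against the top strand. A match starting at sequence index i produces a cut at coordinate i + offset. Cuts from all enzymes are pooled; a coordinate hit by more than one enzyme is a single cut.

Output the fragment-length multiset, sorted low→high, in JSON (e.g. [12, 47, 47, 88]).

Scan for sites:
  FykX TATC/3: at [40, 115, 133, 216, 235, 247] ⇒ [43, 118, 136, 219, 238, 250]
  QalX GTGGTCAA/3: at [14, 23, 69, 81, 91, 107, 142, 161, 178, 222] ⇒ [17, 26, 72, 84, 94, 110, 145, 164, 181, 225]
  VbrVI ACAG/2: at [211, 231, 282] ⇒ [213, 233, 284]
  WciIV GGGGCC/0: at [2, 34, 63] ⇒ [2, 34, 63]
  CdoII TTGTTTA/7: at [44, 53, 123, 186, 239] ⇒ [51, 60, 130, 193, 246]

Pooled cuts: [2, 17, 26, 34, 43, 51, 60, 63, 72, 84, 94, 110, 118, 130, 136, 145, 164, 181, 193, 213, 219, 225, 233, 238, 246, 250, 284]

Fragments:
  2→17: 15 bp
  17→26: 9 bp
  26→34: 8 bp
  34→43: 9 bp
  43→51: 8 bp
  51→60: 9 bp
  60→63: 3 bp
  63→72: 9 bp
  72→84: 12 bp
  84→94: 10 bp
  94→110: 16 bp
  110→118: 8 bp
  118→130: 12 bp
  130→136: 6 bp
  136→145: 9 bp
  145→164: 19 bp
  164→181: 17 bp
  181→193: 12 bp
  193→213: 20 bp
  213→219: 6 bp
  219→225: 6 bp
  225→233: 8 bp
  233→238: 5 bp
  238→246: 8 bp
  246→250: 4 bp
  250→284: 34 bp
  284→2 (wrap): 291-284+2 = 9 bp

[3,4,5,6,6,6,8,8,8,8,8,9,9,9,9,9,9,10,12,12,12,15,16,17,19,20,34]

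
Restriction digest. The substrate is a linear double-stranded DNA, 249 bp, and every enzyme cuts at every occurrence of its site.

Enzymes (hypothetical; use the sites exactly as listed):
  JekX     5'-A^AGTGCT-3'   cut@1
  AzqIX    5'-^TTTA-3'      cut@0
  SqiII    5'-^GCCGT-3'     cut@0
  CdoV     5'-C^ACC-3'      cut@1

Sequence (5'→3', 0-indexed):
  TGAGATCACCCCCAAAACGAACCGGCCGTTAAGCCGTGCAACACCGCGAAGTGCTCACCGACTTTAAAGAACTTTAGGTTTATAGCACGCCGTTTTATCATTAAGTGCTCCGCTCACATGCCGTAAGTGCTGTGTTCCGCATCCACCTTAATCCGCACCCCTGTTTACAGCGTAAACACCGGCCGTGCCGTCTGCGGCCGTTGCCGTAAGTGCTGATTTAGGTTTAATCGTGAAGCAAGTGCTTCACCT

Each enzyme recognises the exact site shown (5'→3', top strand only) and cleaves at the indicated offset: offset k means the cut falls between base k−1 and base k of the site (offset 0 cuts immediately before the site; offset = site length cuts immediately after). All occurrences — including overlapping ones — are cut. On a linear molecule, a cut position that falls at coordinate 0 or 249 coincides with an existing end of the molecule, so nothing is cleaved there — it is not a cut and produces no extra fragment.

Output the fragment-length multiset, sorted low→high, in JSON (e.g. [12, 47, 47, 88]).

[4,4,5,5,6,6,6,6,6,6,7,7,7,7,8,8,8,10,10,10,10,10,12,14,15,16,17,19]

Per-enzyme occurrences:
  JekX (AAGTGCT, off=1): starts [48, 102, 124, 207, 236] → cuts [49, 103, 125, 208, 237]
  AzqIX (TTTA, off=0): starts [62, 72, 78, 93, 163, 216, 222] → cuts [62, 72, 78, 93, 163, 216, 222]
  SqiII (GCCGT, off=0): starts [24, 32, 88, 119, 181, 186, 196, 202] → cuts [24, 32, 88, 119, 181, 186, 196, 202]
  CdoV (CACC, off=1): starts [6, 41, 55, 143, 155, 176, 244] → cuts [7, 42, 56, 144, 156, 177, 245]

All cut coordinates (distinct, sorted): [7, 24, 32, 42, 49, 56, 62, 72, 78, 88, 93, 103, 119, 125, 144, 156, 163, 177, 181, 186, 196, 202, 208, 216, 222, 237, 245]

Fragments:
  [0,7): 7 bp
  [7,24): 17 bp
  [24,32): 8 bp
  [32,42): 10 bp
  [42,49): 7 bp
  [49,56): 7 bp
  [56,62): 6 bp
  [62,72): 10 bp
  [72,78): 6 bp
  [78,88): 10 bp
  [88,93): 5 bp
  [93,103): 10 bp
  [103,119): 16 bp
  [119,125): 6 bp
  [125,144): 19 bp
  [144,156): 12 bp
  [156,163): 7 bp
  [163,177): 14 bp
  [177,181): 4 bp
  [181,186): 5 bp
  [186,196): 10 bp
  [196,202): 6 bp
  [202,208): 6 bp
  [208,216): 8 bp
  [216,222): 6 bp
  [222,237): 15 bp
  [237,245): 8 bp
  [245,249): 4 bp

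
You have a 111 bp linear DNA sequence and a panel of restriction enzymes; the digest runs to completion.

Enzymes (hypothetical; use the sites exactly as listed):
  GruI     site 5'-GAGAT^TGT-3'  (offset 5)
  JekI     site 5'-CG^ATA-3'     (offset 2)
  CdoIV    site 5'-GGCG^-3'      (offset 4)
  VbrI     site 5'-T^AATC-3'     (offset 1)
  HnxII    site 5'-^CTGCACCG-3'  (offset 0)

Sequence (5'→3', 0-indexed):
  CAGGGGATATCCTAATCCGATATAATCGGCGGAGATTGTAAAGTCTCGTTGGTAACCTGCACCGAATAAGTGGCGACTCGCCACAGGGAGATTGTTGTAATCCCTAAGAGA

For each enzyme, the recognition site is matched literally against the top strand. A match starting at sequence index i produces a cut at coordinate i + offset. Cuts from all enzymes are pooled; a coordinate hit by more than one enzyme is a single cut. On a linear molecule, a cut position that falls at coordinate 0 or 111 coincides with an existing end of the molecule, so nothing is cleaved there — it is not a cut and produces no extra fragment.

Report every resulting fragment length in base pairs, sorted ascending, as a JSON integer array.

[4,5,6,6,8,13,13,17,19,20]

Per-enzyme occurrences:
  GruI GAGATTGT/5: at [31, 87] ⇒ [36, 92]
  JekI CGATA/2: at [17] ⇒ [19]
  CdoIV GGCG/4: at [27, 71] ⇒ [31, 75]
  VbrI TAATC/1: at [12, 22, 97] ⇒ [13, 23, 98]
  HnxII CTGCACCG/0: at [56] ⇒ [56]

All cut coordinates (distinct, sorted): [13, 19, 23, 31, 36, 56, 75, 92, 98]

Fragment lengths:
  [0,13): 13 bp
  [13,19): 6 bp
  [19,23): 4 bp
  [23,31): 8 bp
  [31,36): 5 bp
  [36,56): 20 bp
  [56,75): 19 bp
  [75,92): 17 bp
  [92,98): 6 bp
  [98,111): 13 bp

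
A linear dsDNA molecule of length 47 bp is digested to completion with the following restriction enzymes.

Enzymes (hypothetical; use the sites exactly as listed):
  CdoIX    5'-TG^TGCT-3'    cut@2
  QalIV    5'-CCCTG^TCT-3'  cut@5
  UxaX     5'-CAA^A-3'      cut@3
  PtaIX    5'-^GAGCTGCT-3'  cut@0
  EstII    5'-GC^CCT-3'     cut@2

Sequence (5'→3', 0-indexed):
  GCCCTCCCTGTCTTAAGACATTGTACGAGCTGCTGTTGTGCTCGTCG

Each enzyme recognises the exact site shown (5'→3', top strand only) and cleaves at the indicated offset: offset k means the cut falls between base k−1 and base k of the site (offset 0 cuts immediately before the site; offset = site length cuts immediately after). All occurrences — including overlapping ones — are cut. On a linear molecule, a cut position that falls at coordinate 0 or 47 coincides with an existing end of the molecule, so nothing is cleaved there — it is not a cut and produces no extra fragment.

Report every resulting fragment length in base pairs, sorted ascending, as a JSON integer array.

Scan for sites:
  CdoIX (TGTGCT, off=2): starts [36] → cuts [38]
  QalIV (CCCTGTCT, off=5): starts [5] → cuts [10]
  UxaX (CAAA, off=3): no sites
  PtaIX (GAGCTGCT, off=0): starts [26] → cuts [26]
  EstII (GCCCT, off=2): starts [0] → cuts [2]

Pooled cuts: [2, 10, 26, 38]

Fragment lengths:
  [0,2): 2 bp
  [2,10): 8 bp
  [10,26): 16 bp
  [26,38): 12 bp
  [38,47): 9 bp

[2,8,9,12,16]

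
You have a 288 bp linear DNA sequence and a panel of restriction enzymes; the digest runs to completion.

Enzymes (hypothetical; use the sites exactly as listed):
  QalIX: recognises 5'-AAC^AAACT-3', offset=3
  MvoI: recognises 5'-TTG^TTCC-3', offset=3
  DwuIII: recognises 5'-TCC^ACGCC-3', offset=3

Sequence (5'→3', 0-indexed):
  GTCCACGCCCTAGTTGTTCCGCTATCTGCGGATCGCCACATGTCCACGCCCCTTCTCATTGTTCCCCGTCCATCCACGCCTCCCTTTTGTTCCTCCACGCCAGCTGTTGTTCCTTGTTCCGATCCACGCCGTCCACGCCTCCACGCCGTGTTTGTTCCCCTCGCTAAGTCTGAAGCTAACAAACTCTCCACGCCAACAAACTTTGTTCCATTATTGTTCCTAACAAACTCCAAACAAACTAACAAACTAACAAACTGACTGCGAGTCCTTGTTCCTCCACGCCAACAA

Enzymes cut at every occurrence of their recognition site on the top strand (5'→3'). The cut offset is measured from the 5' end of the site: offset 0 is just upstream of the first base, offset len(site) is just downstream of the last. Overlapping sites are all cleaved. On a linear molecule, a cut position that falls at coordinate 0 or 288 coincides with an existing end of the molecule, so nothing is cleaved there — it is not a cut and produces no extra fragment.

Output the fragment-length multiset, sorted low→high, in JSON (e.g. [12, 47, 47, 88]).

Scan for sites:
  QalIX AACAAACT/3: at [177, 194, 221, 232, 240, 248] ⇒ [180, 197, 224, 235, 243, 251]
  MvoI TTGTTCC/3: at [13, 58, 86, 106, 113, 151, 202, 213, 268] ⇒ [16, 61, 89, 109, 116, 154, 205, 216, 271]
  DwuIII TCCACGCC/3: at [1, 42, 72, 93, 122, 131, 139, 186, 275] ⇒ [4, 45, 75, 96, 125, 134, 142, 189, 278]

All cut coordinates (distinct, sorted): [4, 16, 45, 61, 75, 89, 96, 109, 116, 125, 134, 142, 154, 180, 189, 197, 205, 216, 224, 235, 243, 251, 271, 278]

Fragments:
  [0,4): 4 bp
  [4,16): 12 bp
  [16,45): 29 bp
  [45,61): 16 bp
  [61,75): 14 bp
  [75,89): 14 bp
  [89,96): 7 bp
  [96,109): 13 bp
  [109,116): 7 bp
  [116,125): 9 bp
  [125,134): 9 bp
  [134,142): 8 bp
  [142,154): 12 bp
  [154,180): 26 bp
  [180,189): 9 bp
  [189,197): 8 bp
  [197,205): 8 bp
  [205,216): 11 bp
  [216,224): 8 bp
  [224,235): 11 bp
  [235,243): 8 bp
  [243,251): 8 bp
  [251,271): 20 bp
  [271,278): 7 bp
  [278,288): 10 bp

[4,7,7,7,8,8,8,8,8,8,9,9,9,10,11,11,12,12,13,14,14,16,20,26,29]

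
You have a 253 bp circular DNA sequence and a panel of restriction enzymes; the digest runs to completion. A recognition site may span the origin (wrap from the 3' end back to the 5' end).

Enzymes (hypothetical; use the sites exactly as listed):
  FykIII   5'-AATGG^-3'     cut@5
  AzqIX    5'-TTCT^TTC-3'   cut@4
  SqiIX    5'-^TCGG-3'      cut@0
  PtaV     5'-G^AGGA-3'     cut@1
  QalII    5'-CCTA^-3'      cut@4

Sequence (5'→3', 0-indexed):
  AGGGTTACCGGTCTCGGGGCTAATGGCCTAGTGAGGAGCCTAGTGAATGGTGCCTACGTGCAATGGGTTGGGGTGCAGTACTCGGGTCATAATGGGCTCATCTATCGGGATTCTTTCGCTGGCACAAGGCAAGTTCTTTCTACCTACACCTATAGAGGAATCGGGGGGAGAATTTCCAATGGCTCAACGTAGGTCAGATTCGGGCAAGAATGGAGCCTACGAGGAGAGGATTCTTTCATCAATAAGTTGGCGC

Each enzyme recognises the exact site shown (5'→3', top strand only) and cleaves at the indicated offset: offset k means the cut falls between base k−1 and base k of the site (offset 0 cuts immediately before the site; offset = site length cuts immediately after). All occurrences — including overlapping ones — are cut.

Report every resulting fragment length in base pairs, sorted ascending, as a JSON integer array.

Site scan:
  FykIII (AATGG, off=5): starts [21, 45, 61, 90, 177, 208] → cuts [26, 50, 66, 95, 182, 213]
  AzqIX (TTCTTTC, off=4): starts [110, 133, 230] → cuts [114, 137, 234]
  SqiIX (TCGG, off=0): starts [13, 81, 104, 160, 199] → cuts [13, 81, 104, 160, 199]
  PtaV (GAGGA, off=1): starts [32, 154, 220, 225] → cuts [33, 155, 221, 226]
  QalII (CCTA, off=4): starts [26, 38, 52, 142, 148, 215] → cuts [30, 42, 56, 146, 152, 219]

All cut coordinates (distinct, sorted): [13, 26, 30, 33, 42, 50, 56, 66, 81, 95, 104, 114, 137, 146, 152, 155, 160, 182, 199, 213, 219, 221, 226, 234]

Fragment lengths:
  13→26: 13 bp
  26→30: 4 bp
  30→33: 3 bp
  33→42: 9 bp
  42→50: 8 bp
  50→56: 6 bp
  56→66: 10 bp
  66→81: 15 bp
  81→95: 14 bp
  95→104: 9 bp
  104→114: 10 bp
  114→137: 23 bp
  137→146: 9 bp
  146→152: 6 bp
  152→155: 3 bp
  155→160: 5 bp
  160→182: 22 bp
  182→199: 17 bp
  199→213: 14 bp
  213→219: 6 bp
  219→221: 2 bp
  221→226: 5 bp
  226→234: 8 bp
  234→13 (wrap): 253-234+13 = 32 bp

[2,3,3,4,5,5,6,6,6,8,8,9,9,9,10,10,13,14,14,15,17,22,23,32]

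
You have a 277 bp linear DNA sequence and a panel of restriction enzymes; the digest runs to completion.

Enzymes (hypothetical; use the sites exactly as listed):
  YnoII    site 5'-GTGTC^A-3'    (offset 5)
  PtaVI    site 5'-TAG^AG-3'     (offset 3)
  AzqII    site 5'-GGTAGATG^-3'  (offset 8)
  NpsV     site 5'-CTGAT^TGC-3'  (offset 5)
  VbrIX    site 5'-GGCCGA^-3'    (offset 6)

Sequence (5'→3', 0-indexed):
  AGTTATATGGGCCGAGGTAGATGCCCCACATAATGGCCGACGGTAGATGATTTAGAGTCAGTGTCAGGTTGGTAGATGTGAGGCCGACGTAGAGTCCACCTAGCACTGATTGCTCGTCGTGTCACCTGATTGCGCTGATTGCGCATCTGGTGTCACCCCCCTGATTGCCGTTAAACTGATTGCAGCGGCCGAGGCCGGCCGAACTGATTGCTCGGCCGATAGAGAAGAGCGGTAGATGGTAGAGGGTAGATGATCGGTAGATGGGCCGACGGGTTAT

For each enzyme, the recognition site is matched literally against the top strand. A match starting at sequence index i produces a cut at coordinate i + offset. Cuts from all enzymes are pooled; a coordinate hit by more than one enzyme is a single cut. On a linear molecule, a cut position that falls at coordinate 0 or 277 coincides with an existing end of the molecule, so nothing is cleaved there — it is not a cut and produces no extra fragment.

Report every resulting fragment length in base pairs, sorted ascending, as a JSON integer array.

Scan for sites:
  YnoII GTGTCA/5: at [60, 118, 149] ⇒ [65, 123, 154]
  PtaVI TAGAG/3: at [52, 89, 219, 239] ⇒ [55, 92, 222, 242]
  AzqII GGTAGATG/8: at [15, 41, 70, 230, 244, 255] ⇒ [23, 49, 78, 238, 252, 263]
  NpsV CTGATTGC/5: at [105, 125, 134, 160, 175, 203] ⇒ [110, 130, 139, 165, 180, 208]
  VbrIX GGCCGA/6: at [9, 34, 81, 186, 196, 213, 263] ⇒ [15, 40, 87, 192, 202, 219, 269]

All cut coordinates (distinct, sorted): [15, 23, 40, 49, 55, 65, 78, 87, 92, 110, 123, 130, 139, 154, 165, 180, 192, 202, 208, 219, 222, 238, 242, 252, 263, 269]

Fragments:
  [0,15): 15 bp
  [15,23): 8 bp
  [23,40): 17 bp
  [40,49): 9 bp
  [49,55): 6 bp
  [55,65): 10 bp
  [65,78): 13 bp
  [78,87): 9 bp
  [87,92): 5 bp
  [92,110): 18 bp
  [110,123): 13 bp
  [123,130): 7 bp
  [130,139): 9 bp
  [139,154): 15 bp
  [154,165): 11 bp
  [165,180): 15 bp
  [180,192): 12 bp
  [192,202): 10 bp
  [202,208): 6 bp
  [208,219): 11 bp
  [219,222): 3 bp
  [222,238): 16 bp
  [238,242): 4 bp
  [242,252): 10 bp
  [252,263): 11 bp
  [263,269): 6 bp
  [269,277): 8 bp

[3,4,5,6,6,6,7,8,8,9,9,9,10,10,10,11,11,11,12,13,13,15,15,15,16,17,18]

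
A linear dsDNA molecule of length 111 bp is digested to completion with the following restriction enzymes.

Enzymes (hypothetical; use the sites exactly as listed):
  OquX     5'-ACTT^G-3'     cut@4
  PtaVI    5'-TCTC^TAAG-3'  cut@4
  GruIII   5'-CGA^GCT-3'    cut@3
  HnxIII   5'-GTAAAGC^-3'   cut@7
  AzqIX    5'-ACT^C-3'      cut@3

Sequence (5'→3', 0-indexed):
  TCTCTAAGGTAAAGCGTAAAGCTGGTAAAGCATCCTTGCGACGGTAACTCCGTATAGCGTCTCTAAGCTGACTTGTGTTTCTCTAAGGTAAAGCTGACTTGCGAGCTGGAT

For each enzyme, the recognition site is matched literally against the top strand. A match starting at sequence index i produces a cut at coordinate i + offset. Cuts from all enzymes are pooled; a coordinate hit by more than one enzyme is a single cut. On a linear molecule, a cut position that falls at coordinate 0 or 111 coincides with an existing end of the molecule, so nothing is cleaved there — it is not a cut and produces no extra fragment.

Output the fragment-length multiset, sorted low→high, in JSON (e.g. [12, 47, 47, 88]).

[4,4,6,7,7,9,9,11,11,11,14,18]

Site scan:
  OquX (ACTTG, off=4): starts [70, 96] → cuts [74, 100]
  PtaVI (TCTCTAAG, off=4): starts [0, 59, 79] → cuts [4, 63, 83]
  GruIII (CGAGCT, off=3): starts [101] → cuts [104]
  HnxIII (GTAAAGC, off=7): starts [8, 15, 24, 87] → cuts [15, 22, 31, 94]
  AzqIX (ACTC, off=3): starts [46] → cuts [49]

All cut coordinates (distinct, sorted): [4, 15, 22, 31, 49, 63, 74, 83, 94, 100, 104]

Fragment lengths:
  [0,4): 4 bp
  [4,15): 11 bp
  [15,22): 7 bp
  [22,31): 9 bp
  [31,49): 18 bp
  [49,63): 14 bp
  [63,74): 11 bp
  [74,83): 9 bp
  [83,94): 11 bp
  [94,100): 6 bp
  [100,104): 4 bp
  [104,111): 7 bp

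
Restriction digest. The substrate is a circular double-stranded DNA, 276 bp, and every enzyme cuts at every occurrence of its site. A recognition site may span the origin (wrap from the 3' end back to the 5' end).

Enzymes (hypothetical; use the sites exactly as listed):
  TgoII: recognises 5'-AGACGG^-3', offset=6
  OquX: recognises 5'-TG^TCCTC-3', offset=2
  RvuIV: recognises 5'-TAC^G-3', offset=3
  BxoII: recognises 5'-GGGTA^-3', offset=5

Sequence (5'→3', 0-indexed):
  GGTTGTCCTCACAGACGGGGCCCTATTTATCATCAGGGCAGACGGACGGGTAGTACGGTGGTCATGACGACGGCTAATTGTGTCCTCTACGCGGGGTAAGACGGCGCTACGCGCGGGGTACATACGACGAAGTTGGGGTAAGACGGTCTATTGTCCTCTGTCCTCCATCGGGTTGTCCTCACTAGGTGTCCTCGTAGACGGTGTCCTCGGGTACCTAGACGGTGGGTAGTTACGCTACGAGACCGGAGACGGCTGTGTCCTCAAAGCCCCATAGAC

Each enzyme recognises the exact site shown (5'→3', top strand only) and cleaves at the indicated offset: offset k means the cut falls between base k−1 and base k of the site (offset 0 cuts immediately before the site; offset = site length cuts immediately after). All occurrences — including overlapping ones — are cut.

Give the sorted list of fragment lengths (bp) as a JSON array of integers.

[2,3,4,5,5,5,5,6,6,6,6,7,7,7,8,8,9,10,10,13,13,13,14,15,15,21,26,27]

Per-enzyme occurrences:
  TgoII (AGACGG, off=6): starts [12, 39, 98, 140, 195, 216, 246, 272] → cuts [2, 18, 45, 104, 146, 201, 222, 252]
  OquX (TGTCCTC, off=2): starts [3, 80, 151, 158, 173, 186, 201, 255] → cuts [5, 82, 153, 160, 175, 188, 203, 257]
  RvuIV (TACG, off=3): starts [53, 87, 107, 122, 230, 235] → cuts [56, 90, 110, 125, 233, 238]
  BxoII (GGGTA, off=5): starts [47, 93, 115, 135, 208, 223] → cuts [52, 98, 120, 140, 213, 228]

Pooled cuts: [2, 5, 18, 45, 52, 56, 82, 90, 98, 104, 110, 120, 125, 140, 146, 153, 160, 175, 188, 201, 203, 213, 222, 228, 233, 238, 252, 257]

Fragment lengths:
  2→5: 3 bp
  5→18: 13 bp
  18→45: 27 bp
  45→52: 7 bp
  52→56: 4 bp
  56→82: 26 bp
  82→90: 8 bp
  90→98: 8 bp
  98→104: 6 bp
  104→110: 6 bp
  110→120: 10 bp
  120→125: 5 bp
  125→140: 15 bp
  140→146: 6 bp
  146→153: 7 bp
  153→160: 7 bp
  160→175: 15 bp
  175→188: 13 bp
  188→201: 13 bp
  201→203: 2 bp
  203→213: 10 bp
  213→222: 9 bp
  222→228: 6 bp
  228→233: 5 bp
  233→238: 5 bp
  238→252: 14 bp
  252→257: 5 bp
  257→2 (wrap): 276-257+2 = 21 bp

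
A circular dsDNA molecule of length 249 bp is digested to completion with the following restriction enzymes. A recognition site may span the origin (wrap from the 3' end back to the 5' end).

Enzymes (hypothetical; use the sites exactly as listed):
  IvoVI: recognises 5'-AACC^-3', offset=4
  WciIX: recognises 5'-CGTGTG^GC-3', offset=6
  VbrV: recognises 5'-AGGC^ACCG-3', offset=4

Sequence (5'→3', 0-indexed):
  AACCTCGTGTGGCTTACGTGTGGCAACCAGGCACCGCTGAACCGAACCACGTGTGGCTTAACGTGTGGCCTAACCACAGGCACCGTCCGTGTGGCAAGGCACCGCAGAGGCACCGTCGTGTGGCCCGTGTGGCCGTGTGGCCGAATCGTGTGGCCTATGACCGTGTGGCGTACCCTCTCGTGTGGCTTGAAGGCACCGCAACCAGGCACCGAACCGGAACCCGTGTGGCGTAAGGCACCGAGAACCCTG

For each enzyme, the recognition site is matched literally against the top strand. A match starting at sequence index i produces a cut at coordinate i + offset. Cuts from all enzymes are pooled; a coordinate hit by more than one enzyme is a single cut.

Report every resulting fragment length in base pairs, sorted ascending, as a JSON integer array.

Scan for sites:
  IvoVI (AACC, off=4): starts [0, 24, 39, 44, 71, 199, 211, 217, 242] → cuts [4, 28, 43, 48, 75, 203, 215, 221, 246]
  WciIX (CGTGTGGC, off=6): starts [5, 16, 49, 61, 87, 116, 125, 133, 146, 161, 178, 221] → cuts [11, 22, 55, 67, 93, 122, 131, 139, 152, 167, 184, 227]
  VbrV (AGGCACCG, off=4): starts [28, 77, 96, 107, 190, 203, 232] → cuts [32, 81, 100, 111, 194, 207, 236]

Pooled cuts: [4, 11, 22, 28, 32, 43, 48, 55, 67, 75, 81, 93, 100, 111, 122, 131, 139, 152, 167, 184, 194, 203, 207, 215, 221, 227, 236, 246]

Fragments:
  4→11: 7 bp
  11→22: 11 bp
  22→28: 6 bp
  28→32: 4 bp
  32→43: 11 bp
  43→48: 5 bp
  48→55: 7 bp
  55→67: 12 bp
  67→75: 8 bp
  75→81: 6 bp
  81→93: 12 bp
  93→100: 7 bp
  100→111: 11 bp
  111→122: 11 bp
  122→131: 9 bp
  131→139: 8 bp
  139→152: 13 bp
  152→167: 15 bp
  167→184: 17 bp
  184→194: 10 bp
  194→203: 9 bp
  203→207: 4 bp
  207→215: 8 bp
  215→221: 6 bp
  221→227: 6 bp
  227→236: 9 bp
  236→246: 10 bp
  246→4 (wrap): 249-246+4 = 7 bp

[4,4,5,6,6,6,6,7,7,7,7,8,8,8,9,9,9,10,10,11,11,11,11,12,12,13,15,17]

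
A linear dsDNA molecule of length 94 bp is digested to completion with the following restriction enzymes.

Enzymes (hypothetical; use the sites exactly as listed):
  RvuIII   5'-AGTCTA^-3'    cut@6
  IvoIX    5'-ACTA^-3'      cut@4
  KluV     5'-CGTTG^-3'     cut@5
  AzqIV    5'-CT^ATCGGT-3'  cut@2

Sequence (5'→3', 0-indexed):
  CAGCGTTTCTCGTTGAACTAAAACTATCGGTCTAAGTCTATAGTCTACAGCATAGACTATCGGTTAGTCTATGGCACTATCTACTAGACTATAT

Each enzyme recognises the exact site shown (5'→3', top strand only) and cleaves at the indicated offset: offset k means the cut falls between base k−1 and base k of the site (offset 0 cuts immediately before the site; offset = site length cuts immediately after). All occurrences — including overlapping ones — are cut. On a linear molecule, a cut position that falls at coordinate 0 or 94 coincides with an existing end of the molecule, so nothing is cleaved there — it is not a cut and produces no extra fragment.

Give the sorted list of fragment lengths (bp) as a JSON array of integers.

Site scan:
  RvuIII (AGTCTA, off=6): starts [34, 41, 65] → cuts [40, 47, 71]
  IvoIX (ACTA, off=4): starts [16, 22, 55, 75, 82, 87] → cuts [20, 26, 59, 79, 86, 91]
  KluV (CGTTG, off=5): starts [10] → cuts [15]
  AzqIV (CTATCGGT, off=2): starts [23, 56] → cuts [25, 58]

Pooled cuts: [15, 20, 25, 26, 40, 47, 58, 59, 71, 79, 86, 91]

Fragments:
  [0,15): 15 bp
  [15,20): 5 bp
  [20,25): 5 bp
  [25,26): 1 bp
  [26,40): 14 bp
  [40,47): 7 bp
  [47,58): 11 bp
  [58,59): 1 bp
  [59,71): 12 bp
  [71,79): 8 bp
  [79,86): 7 bp
  [86,91): 5 bp
  [91,94): 3 bp

[1,1,3,5,5,5,7,7,8,11,12,14,15]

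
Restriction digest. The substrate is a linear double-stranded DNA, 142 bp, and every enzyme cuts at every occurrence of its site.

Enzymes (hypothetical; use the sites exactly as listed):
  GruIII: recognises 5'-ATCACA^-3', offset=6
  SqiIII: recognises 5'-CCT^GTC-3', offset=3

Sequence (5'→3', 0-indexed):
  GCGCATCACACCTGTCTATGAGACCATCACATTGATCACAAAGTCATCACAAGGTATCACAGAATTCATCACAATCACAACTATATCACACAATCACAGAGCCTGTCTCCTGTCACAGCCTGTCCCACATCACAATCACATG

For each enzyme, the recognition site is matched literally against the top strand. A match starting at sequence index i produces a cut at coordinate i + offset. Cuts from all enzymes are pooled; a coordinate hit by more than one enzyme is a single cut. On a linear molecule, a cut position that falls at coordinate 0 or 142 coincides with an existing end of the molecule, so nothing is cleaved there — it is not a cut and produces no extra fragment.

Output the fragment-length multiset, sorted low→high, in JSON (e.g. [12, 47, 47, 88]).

Scan for sites:
  GruIII ATCACA/6: at [4, 25, 34, 45, 55, 67, 73, 84, 92, 128, 134] ⇒ [10, 31, 40, 51, 61, 73, 79, 90, 98, 134, 140]
  SqiIII CCTGTC/3: at [10, 101, 108, 118] ⇒ [13, 104, 111, 121]

Pooled cuts: [10, 13, 31, 40, 51, 61, 73, 79, 90, 98, 104, 111, 121, 134, 140]

Fragments:
  [0,10): 10 bp
  [10,13): 3 bp
  [13,31): 18 bp
  [31,40): 9 bp
  [40,51): 11 bp
  [51,61): 10 bp
  [61,73): 12 bp
  [73,79): 6 bp
  [79,90): 11 bp
  [90,98): 8 bp
  [98,104): 6 bp
  [104,111): 7 bp
  [111,121): 10 bp
  [121,134): 13 bp
  [134,140): 6 bp
  [140,142): 2 bp

[2,3,6,6,6,7,8,9,10,10,10,11,11,12,13,18]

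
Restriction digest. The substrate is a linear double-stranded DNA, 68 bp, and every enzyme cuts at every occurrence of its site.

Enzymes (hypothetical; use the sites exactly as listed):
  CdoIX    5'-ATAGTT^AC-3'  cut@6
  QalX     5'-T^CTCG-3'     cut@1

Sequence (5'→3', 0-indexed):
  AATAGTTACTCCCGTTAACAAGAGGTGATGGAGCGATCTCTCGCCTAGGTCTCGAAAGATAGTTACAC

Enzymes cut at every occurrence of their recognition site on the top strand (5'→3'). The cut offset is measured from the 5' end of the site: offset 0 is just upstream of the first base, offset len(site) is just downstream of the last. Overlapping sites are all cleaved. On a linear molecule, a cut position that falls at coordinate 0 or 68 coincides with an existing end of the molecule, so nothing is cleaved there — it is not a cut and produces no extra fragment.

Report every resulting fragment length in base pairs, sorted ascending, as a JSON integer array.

Scan for sites:
  CdoIX ATAGTTAC/6: at [1, 58] ⇒ [7, 64]
  QalX TCTCG/1: at [38, 49] ⇒ [39, 50]

Pooled cuts: [7, 39, 50, 64]

Fragment lengths:
  [0,7): 7 bp
  [7,39): 32 bp
  [39,50): 11 bp
  [50,64): 14 bp
  [64,68): 4 bp

[4,7,11,14,32]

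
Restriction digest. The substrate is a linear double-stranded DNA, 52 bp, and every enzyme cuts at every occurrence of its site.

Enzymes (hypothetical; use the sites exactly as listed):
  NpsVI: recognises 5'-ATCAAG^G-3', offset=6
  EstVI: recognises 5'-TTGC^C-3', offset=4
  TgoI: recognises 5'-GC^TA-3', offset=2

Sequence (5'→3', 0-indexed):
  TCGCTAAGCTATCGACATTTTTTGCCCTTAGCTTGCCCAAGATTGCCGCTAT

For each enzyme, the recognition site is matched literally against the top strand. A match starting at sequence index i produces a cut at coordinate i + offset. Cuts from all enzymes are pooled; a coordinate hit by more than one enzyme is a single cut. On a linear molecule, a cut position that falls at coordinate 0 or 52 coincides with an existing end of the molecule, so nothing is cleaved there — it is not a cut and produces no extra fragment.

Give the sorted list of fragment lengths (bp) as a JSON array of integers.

[3,3,4,5,10,11,16]

Per-enzyme occurrences:
  NpsVI (ATCAAGG, off=6): no sites
  EstVI TTGCC/4: at [21, 32, 42] ⇒ [25, 36, 46]
  TgoI GCTA/2: at [2, 7, 47] ⇒ [4, 9, 49]

All cut coordinates (distinct, sorted): [4, 9, 25, 36, 46, 49]

Fragments:
  [0,4): 4 bp
  [4,9): 5 bp
  [9,25): 16 bp
  [25,36): 11 bp
  [36,46): 10 bp
  [46,49): 3 bp
  [49,52): 3 bp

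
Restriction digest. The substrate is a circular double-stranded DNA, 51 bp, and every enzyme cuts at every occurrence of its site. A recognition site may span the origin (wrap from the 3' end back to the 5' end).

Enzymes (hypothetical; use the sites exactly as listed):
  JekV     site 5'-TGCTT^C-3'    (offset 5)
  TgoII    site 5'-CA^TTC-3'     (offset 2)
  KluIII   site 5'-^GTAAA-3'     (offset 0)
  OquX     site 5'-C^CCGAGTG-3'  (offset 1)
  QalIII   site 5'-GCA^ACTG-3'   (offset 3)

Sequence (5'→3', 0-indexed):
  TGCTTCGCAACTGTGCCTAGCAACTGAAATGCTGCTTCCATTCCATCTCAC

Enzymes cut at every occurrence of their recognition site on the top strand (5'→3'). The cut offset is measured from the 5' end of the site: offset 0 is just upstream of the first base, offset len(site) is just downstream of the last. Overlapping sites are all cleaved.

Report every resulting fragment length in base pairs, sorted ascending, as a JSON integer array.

[3,4,13,15,16]

Per-enzyme occurrences:
  JekV (TGCTTC, off=5): starts [0, 32] → cuts [5, 37]
  TgoII (CATTC, off=2): starts [38] → cuts [40]
  KluIII (GTAAA, off=0): no sites
  OquX (CCCGAGTG, off=1): no sites
  QalIII (GCAACTG, off=3): starts [6, 19] → cuts [9, 22]

Pooled cuts: [5, 9, 22, 37, 40]

Fragments:
  5→9: 4 bp
  9→22: 13 bp
  22→37: 15 bp
  37→40: 3 bp
  40→5 (wrap): 51-40+5 = 16 bp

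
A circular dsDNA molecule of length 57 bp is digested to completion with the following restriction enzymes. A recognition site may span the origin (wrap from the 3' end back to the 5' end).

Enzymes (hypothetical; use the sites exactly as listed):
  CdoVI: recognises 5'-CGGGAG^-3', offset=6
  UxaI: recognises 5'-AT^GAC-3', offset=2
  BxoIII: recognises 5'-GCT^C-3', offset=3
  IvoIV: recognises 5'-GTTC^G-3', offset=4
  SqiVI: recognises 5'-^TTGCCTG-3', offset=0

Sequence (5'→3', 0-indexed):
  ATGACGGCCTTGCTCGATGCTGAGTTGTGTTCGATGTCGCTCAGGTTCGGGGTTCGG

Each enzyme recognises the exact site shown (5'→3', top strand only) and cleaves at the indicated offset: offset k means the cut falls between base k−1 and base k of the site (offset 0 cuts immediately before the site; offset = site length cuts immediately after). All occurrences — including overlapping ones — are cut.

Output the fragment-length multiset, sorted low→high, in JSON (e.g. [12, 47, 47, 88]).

Per-enzyme occurrences:
  CdoVI (CGGGAG, off=6): no sites
  UxaI (ATGAC, off=2): starts [0] → cuts [2]
  BxoIII (GCTC, off=3): starts [11, 38] → cuts [14, 41]
  IvoIV (GTTCG, off=4): starts [28, 44, 51] → cuts [32, 48, 55]
  SqiVI (TTGCCTG, off=0): no sites

All cut coordinates (distinct, sorted): [2, 14, 32, 41, 48, 55]

Fragments:
  2→14: 12 bp
  14→32: 18 bp
  32→41: 9 bp
  41→48: 7 bp
  48→55: 7 bp
  55→2 (wrap): 57-55+2 = 4 bp

[4,7,7,9,12,18]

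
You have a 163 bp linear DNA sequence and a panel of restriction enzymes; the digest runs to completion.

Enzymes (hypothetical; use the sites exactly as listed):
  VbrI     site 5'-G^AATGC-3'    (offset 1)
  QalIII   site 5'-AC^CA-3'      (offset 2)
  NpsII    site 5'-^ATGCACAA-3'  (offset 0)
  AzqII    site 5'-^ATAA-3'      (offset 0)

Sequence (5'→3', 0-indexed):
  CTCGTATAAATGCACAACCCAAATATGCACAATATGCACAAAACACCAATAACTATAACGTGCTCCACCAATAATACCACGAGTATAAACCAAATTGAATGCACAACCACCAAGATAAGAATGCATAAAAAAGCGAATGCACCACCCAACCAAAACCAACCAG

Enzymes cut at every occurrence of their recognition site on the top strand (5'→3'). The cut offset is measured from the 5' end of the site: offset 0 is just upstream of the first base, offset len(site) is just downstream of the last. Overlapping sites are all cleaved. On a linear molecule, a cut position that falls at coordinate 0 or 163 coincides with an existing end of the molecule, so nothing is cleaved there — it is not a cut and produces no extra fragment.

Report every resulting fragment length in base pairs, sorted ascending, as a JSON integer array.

Per-enzyme occurrences:
  VbrI GAATGC/1: at [96, 118, 134] ⇒ [97, 119, 135]
  QalIII ACCA/2: at [44, 66, 75, 88, 105, 108, 140, 148, 154, 158] ⇒ [46, 68, 77, 90, 107, 110, 142, 150, 156, 160]
  NpsII ATGCACAA/0: at [9, 24, 33, 98] ⇒ [9, 24, 33, 98]
  AzqII ATAA/0: at [5, 48, 54, 70, 84, 114, 124] ⇒ [5, 48, 54, 70, 84, 114, 124]

Pooled cuts: [5, 9, 24, 33, 46, 48, 54, 68, 70, 77, 84, 90, 97, 98, 107, 110, 114, 119, 124, 135, 142, 150, 156, 160]

Fragment lengths:
  [0,5): 5 bp
  [5,9): 4 bp
  [9,24): 15 bp
  [24,33): 9 bp
  [33,46): 13 bp
  [46,48): 2 bp
  [48,54): 6 bp
  [54,68): 14 bp
  [68,70): 2 bp
  [70,77): 7 bp
  [77,84): 7 bp
  [84,90): 6 bp
  [90,97): 7 bp
  [97,98): 1 bp
  [98,107): 9 bp
  [107,110): 3 bp
  [110,114): 4 bp
  [114,119): 5 bp
  [119,124): 5 bp
  [124,135): 11 bp
  [135,142): 7 bp
  [142,150): 8 bp
  [150,156): 6 bp
  [156,160): 4 bp
  [160,163): 3 bp

[1,2,2,3,3,4,4,4,5,5,5,6,6,6,7,7,7,7,8,9,9,11,13,14,15]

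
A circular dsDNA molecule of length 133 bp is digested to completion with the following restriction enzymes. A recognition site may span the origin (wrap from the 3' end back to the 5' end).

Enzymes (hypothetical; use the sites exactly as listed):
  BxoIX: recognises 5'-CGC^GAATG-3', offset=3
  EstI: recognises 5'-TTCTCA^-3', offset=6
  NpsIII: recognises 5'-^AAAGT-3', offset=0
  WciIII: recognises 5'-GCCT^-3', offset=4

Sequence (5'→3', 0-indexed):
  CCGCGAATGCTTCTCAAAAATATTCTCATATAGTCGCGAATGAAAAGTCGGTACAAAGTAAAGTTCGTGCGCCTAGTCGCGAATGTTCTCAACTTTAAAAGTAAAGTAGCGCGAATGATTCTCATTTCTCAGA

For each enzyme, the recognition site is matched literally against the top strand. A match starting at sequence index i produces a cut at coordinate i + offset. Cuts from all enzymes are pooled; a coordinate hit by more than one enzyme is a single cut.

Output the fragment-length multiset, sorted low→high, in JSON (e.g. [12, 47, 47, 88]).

Per-enzyme occurrences:
  BxoIX CGCGAATG/3: at [1, 34, 77, 109] ⇒ [4, 37, 80, 112]
  EstI TTCTCA/6: at [10, 22, 85, 118, 125] ⇒ [16, 28, 91, 124, 131]
  NpsIII AAAGT/0: at [43, 54, 59, 97, 102] ⇒ [43, 54, 59, 97, 102]
  WciIII GCCT/4: at [70] ⇒ [74]

All cut coordinates (distinct, sorted): [4, 16, 28, 37, 43, 54, 59, 74, 80, 91, 97, 102, 112, 124, 131]

Fragments:
  4→16: 12 bp
  16→28: 12 bp
  28→37: 9 bp
  37→43: 6 bp
  43→54: 11 bp
  54→59: 5 bp
  59→74: 15 bp
  74→80: 6 bp
  80→91: 11 bp
  91→97: 6 bp
  97→102: 5 bp
  102→112: 10 bp
  112→124: 12 bp
  124→131: 7 bp
  131→4 (wrap): 133-131+4 = 6 bp

[5,5,6,6,6,6,7,9,10,11,11,12,12,12,15]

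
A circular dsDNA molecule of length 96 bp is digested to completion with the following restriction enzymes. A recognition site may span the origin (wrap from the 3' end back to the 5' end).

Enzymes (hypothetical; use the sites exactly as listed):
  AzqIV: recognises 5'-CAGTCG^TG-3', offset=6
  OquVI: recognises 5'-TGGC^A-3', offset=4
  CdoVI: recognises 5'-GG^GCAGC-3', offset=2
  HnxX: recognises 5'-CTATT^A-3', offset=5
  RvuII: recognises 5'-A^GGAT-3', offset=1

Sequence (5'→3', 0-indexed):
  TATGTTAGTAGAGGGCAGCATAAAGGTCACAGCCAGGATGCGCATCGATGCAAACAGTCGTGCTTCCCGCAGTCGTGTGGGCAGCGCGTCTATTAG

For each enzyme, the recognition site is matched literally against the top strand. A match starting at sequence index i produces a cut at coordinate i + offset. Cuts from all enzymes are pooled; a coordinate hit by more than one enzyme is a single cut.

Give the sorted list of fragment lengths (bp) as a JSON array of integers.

Site scan:
  AzqIV CAGTCGTG/6: at [54, 69] ⇒ [60, 75]
  OquVI (TGGCA, off=4): no sites
  CdoVI GGGCAGC/2: at [12, 78] ⇒ [14, 80]
  HnxX CTATTA/5: at [89] ⇒ [94]
  RvuII AGGAT/1: at [34] ⇒ [35]

Pooled cuts: [14, 35, 60, 75, 80, 94]

Fragment lengths:
  14→35: 21 bp
  35→60: 25 bp
  60→75: 15 bp
  75→80: 5 bp
  80→94: 14 bp
  94→14 (wrap): 96-94+14 = 16 bp

[5,14,15,16,21,25]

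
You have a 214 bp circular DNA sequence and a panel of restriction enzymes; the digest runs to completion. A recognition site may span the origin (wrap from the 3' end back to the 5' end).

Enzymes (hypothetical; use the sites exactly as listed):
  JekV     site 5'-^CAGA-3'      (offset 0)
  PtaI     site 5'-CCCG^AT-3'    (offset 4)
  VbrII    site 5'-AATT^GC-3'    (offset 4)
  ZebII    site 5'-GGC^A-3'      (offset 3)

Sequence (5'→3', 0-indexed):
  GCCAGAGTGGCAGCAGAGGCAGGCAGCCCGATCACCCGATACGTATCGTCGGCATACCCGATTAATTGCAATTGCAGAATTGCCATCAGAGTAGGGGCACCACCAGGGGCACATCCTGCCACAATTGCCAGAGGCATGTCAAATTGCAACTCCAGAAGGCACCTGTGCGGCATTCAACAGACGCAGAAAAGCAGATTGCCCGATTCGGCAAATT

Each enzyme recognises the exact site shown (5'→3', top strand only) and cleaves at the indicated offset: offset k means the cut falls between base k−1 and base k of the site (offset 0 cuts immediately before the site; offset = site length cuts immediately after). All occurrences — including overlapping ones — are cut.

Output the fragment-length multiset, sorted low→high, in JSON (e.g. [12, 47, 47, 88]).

[1,2,2,2,4,5,5,6,6,6,6,7,7,7,7,7,7,7,8,8,8,9,10,11,11,12,12,15,16]

Per-enzyme occurrences:
  JekV (CAGA, off=0): starts [2, 13, 74, 86, 128, 152, 177, 183, 191] → cuts [2, 13, 74, 86, 128, 152, 177, 183, 191]
  PtaI (CCCGAT, off=4): starts [26, 34, 56, 198] → cuts [30, 38, 60, 202]
  VbrII (AATTGC, off=4): starts [63, 69, 77, 122, 141, 210] → cuts [0, 67, 73, 81, 126, 145]
  ZebII (GGCA, off=3): starts [8, 17, 21, 50, 95, 107, 132, 157, 168, 206] → cuts [11, 20, 24, 53, 98, 110, 135, 160, 171, 209]

All cut coordinates (distinct, sorted): [0, 2, 11, 13, 20, 24, 30, 38, 53, 60, 67, 73, 74, 81, 86, 98, 110, 126, 128, 135, 145, 152, 160, 171, 177, 183, 191, 202, 209]

Fragment lengths:
  0→2: 2 bp
  2→11: 9 bp
  11→13: 2 bp
  13→20: 7 bp
  20→24: 4 bp
  24→30: 6 bp
  30→38: 8 bp
  38→53: 15 bp
  53→60: 7 bp
  60→67: 7 bp
  67→73: 6 bp
  73→74: 1 bp
  74→81: 7 bp
  81→86: 5 bp
  86→98: 12 bp
  98→110: 12 bp
  110→126: 16 bp
  126→128: 2 bp
  128→135: 7 bp
  135→145: 10 bp
  145→152: 7 bp
  152→160: 8 bp
  160→171: 11 bp
  171→177: 6 bp
  177→183: 6 bp
  183→191: 8 bp
  191→202: 11 bp
  202→209: 7 bp
  209→0 (wrap): 214-209+0 = 5 bp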